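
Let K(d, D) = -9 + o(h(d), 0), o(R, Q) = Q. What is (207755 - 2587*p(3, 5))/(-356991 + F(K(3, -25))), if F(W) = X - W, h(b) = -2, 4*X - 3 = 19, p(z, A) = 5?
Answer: -389640/713953 ≈ -0.54575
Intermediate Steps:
X = 11/2 (X = 3/4 + (1/4)*19 = 3/4 + 19/4 = 11/2 ≈ 5.5000)
K(d, D) = -9 (K(d, D) = -9 + 0 = -9)
F(W) = 11/2 - W
(207755 - 2587*p(3, 5))/(-356991 + F(K(3, -25))) = (207755 - 2587*5)/(-356991 + (11/2 - 1*(-9))) = (207755 - 12935)/(-356991 + (11/2 + 9)) = 194820/(-356991 + 29/2) = 194820/(-713953/2) = 194820*(-2/713953) = -389640/713953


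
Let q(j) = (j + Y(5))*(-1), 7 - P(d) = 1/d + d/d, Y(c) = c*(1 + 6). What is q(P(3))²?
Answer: 14884/9 ≈ 1653.8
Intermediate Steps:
Y(c) = 7*c (Y(c) = c*7 = 7*c)
P(d) = 6 - 1/d (P(d) = 7 - (1/d + d/d) = 7 - (1/d + 1) = 7 - (1 + 1/d) = 7 + (-1 - 1/d) = 6 - 1/d)
q(j) = -35 - j (q(j) = (j + 7*5)*(-1) = (j + 35)*(-1) = (35 + j)*(-1) = -35 - j)
q(P(3))² = (-35 - (6 - 1/3))² = (-35 - (6 - 1*⅓))² = (-35 - (6 - ⅓))² = (-35 - 1*17/3)² = (-35 - 17/3)² = (-122/3)² = 14884/9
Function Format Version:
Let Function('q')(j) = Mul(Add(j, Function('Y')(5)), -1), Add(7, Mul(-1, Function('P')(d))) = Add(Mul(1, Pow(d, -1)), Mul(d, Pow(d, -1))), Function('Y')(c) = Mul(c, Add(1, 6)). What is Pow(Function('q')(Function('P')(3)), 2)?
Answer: Rational(14884, 9) ≈ 1653.8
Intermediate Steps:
Function('Y')(c) = Mul(7, c) (Function('Y')(c) = Mul(c, 7) = Mul(7, c))
Function('P')(d) = Add(6, Mul(-1, Pow(d, -1))) (Function('P')(d) = Add(7, Mul(-1, Add(Mul(1, Pow(d, -1)), Mul(d, Pow(d, -1))))) = Add(7, Mul(-1, Add(Pow(d, -1), 1))) = Add(7, Mul(-1, Add(1, Pow(d, -1)))) = Add(7, Add(-1, Mul(-1, Pow(d, -1)))) = Add(6, Mul(-1, Pow(d, -1))))
Function('q')(j) = Add(-35, Mul(-1, j)) (Function('q')(j) = Mul(Add(j, Mul(7, 5)), -1) = Mul(Add(j, 35), -1) = Mul(Add(35, j), -1) = Add(-35, Mul(-1, j)))
Pow(Function('q')(Function('P')(3)), 2) = Pow(Add(-35, Mul(-1, Add(6, Mul(-1, Pow(3, -1))))), 2) = Pow(Add(-35, Mul(-1, Add(6, Mul(-1, Rational(1, 3))))), 2) = Pow(Add(-35, Mul(-1, Add(6, Rational(-1, 3)))), 2) = Pow(Add(-35, Mul(-1, Rational(17, 3))), 2) = Pow(Add(-35, Rational(-17, 3)), 2) = Pow(Rational(-122, 3), 2) = Rational(14884, 9)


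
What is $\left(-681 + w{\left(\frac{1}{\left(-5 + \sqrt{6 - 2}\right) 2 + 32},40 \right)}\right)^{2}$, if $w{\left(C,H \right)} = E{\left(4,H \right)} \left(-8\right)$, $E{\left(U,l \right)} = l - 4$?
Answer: $938961$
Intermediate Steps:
$E{\left(U,l \right)} = -4 + l$
$w{\left(C,H \right)} = 32 - 8 H$ ($w{\left(C,H \right)} = \left(-4 + H\right) \left(-8\right) = 32 - 8 H$)
$\left(-681 + w{\left(\frac{1}{\left(-5 + \sqrt{6 - 2}\right) 2 + 32},40 \right)}\right)^{2} = \left(-681 + \left(32 - 320\right)\right)^{2} = \left(-681 - 288\right)^{2} = \left(-969\right)^{2} = 938961$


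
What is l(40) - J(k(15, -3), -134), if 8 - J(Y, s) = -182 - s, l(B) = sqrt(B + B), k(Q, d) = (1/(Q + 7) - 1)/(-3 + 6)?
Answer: -56 + 4*sqrt(5) ≈ -47.056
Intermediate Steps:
k(Q, d) = -1/3 + 1/(3*(7 + Q)) (k(Q, d) = (1/(7 + Q) - 1)/3 = (-1 + 1/(7 + Q))*(1/3) = -1/3 + 1/(3*(7 + Q)))
l(B) = sqrt(2)*sqrt(B) (l(B) = sqrt(2*B) = sqrt(2)*sqrt(B))
J(Y, s) = 190 + s (J(Y, s) = 8 - (-182 - s) = 8 + (182 + s) = 190 + s)
l(40) - J(k(15, -3), -134) = sqrt(2)*sqrt(40) - (190 - 134) = sqrt(2)*(2*sqrt(10)) - 1*56 = 4*sqrt(5) - 56 = -56 + 4*sqrt(5)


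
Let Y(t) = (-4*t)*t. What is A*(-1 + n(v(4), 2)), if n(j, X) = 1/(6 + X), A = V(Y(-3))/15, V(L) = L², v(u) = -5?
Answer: -378/5 ≈ -75.600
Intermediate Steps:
Y(t) = -4*t²
A = 432/5 (A = (-4*(-3)²)²/15 = (-4*9)²*(1/15) = (-36)²*(1/15) = 1296*(1/15) = 432/5 ≈ 86.400)
A*(-1 + n(v(4), 2)) = 432*(-1 + 1/(6 + 2))/5 = 432*(-1 + 1/8)/5 = 432*(-1 + ⅛)/5 = (432/5)*(-7/8) = -378/5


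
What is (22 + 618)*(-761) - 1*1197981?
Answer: -1685021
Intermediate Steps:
(22 + 618)*(-761) - 1*1197981 = 640*(-761) - 1197981 = -487040 - 1197981 = -1685021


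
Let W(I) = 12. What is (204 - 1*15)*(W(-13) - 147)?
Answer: -25515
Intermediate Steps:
(204 - 1*15)*(W(-13) - 147) = (204 - 1*15)*(12 - 147) = (204 - 15)*(-135) = 189*(-135) = -25515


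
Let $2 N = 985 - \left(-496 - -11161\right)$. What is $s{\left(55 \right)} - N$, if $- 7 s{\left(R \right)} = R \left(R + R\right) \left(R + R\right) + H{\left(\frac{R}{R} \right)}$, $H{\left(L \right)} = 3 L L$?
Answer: $- \frac{631623}{7} \approx -90232.0$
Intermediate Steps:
$H{\left(L \right)} = 3 L^{2}$
$s{\left(R \right)} = - \frac{3}{7} - \frac{4 R^{3}}{7}$ ($s{\left(R \right)} = - \frac{R \left(R + R\right) \left(R + R\right) + 3 \left(\frac{R}{R}\right)^{2}}{7} = - \frac{R 2 R 2 R + 3 \cdot 1^{2}}{7} = - \frac{R 4 R^{2} + 3 \cdot 1}{7} = - \frac{4 R^{3} + 3}{7} = - \frac{3 + 4 R^{3}}{7} = - \frac{3}{7} - \frac{4 R^{3}}{7}$)
$N = -4840$ ($N = \frac{985 - \left(-496 - -11161\right)}{2} = \frac{985 - \left(-496 + 11161\right)}{2} = \frac{985 - 10665}{2} = \frac{1}{2} \left(-9680\right) = -4840$)
$s{\left(55 \right)} - N = \left(- \frac{3}{7} - \frac{4 \cdot 55^{3}}{7}\right) - -4840 = \left(- \frac{3}{7} - \frac{665500}{7}\right) + 4840 = - \frac{665503}{7} + 4840 = - \frac{631623}{7}$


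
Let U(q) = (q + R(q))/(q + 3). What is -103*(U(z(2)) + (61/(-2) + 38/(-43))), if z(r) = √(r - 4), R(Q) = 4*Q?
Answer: 2969387/946 - 1545*I*√2/11 ≈ 3138.9 - 198.63*I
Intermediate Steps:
z(r) = √(-4 + r)
U(q) = 5*q/(3 + q) (U(q) = (q + 4*q)/(q + 3) = (5*q)/(3 + q) = 5*q/(3 + q))
-103*(U(z(2)) + (61/(-2) + 38/(-43))) = -103*(5*√(-4 + 2)/(3 + √(-4 + 2)) + (61/(-2) + 38/(-43))) = -103*(5*√(-2)/(3 + √(-2)) + (61*(-½) + 38*(-1/43))) = -103*(5*(I*√2)/(3 + I*√2) + (-61/2 - 38/43)) = -103*(5*I*√2/(3 + I*√2) - 2699/86) = -103*(-2699/86 + 5*I*√2/(3 + I*√2)) = 277997/86 - 515*I*√2/(3 + I*√2)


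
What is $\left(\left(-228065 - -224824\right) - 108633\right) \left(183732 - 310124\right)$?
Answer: $14139978608$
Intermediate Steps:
$\left(\left(-228065 - -224824\right) - 108633\right) \left(183732 - 310124\right) = \left(\left(-228065 + 224824\right) - 108633\right) \left(-126392\right) = \left(-3241 - 108633\right) \left(-126392\right) = \left(-111874\right) \left(-126392\right) = 14139978608$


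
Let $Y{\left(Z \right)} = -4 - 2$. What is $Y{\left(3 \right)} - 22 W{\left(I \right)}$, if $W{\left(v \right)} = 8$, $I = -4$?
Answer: $-182$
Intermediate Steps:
$Y{\left(Z \right)} = -6$ ($Y{\left(Z \right)} = -4 - 2 = -6$)
$Y{\left(3 \right)} - 22 W{\left(I \right)} = -6 - 176 = -182$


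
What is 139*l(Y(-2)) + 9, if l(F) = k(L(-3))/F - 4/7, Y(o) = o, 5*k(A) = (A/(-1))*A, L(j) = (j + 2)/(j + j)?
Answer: -176507/2520 ≈ -70.042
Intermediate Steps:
L(j) = (2 + j)/(2*j) (L(j) = (2 + j)/((2*j)) = (2 + j)*(1/(2*j)) = (2 + j)/(2*j))
k(A) = -A²/5 (k(A) = ((A/(-1))*A)/5 = ((A*(-1))*A)/5 = ((-A)*A)/5 = (-A²)/5 = -A²/5)
l(F) = -4/7 - 1/(180*F) (l(F) = (-(2 - 3)²/36/5)/F - 4/7 = (-((½)*(-⅓)*(-1))²/5)/F - 4*⅐ = (-(⅙)²/5)/F - 4/7 = (-⅕*1/36)/F - 4/7 = -1/(180*F) - 4/7 = -4/7 - 1/(180*F))
139*l(Y(-2)) + 9 = 139*((1/1260)*(-7 - 720*(-2))/(-2)) + 9 = 139*((1/1260)*(-½)*(-7 + 1440)) + 9 = 139*((1/1260)*(-½)*1433) + 9 = 139*(-1433/2520) + 9 = -199187/2520 + 9 = -176507/2520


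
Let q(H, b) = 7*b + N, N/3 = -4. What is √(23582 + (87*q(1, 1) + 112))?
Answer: √23259 ≈ 152.51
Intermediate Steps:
N = -12 (N = 3*(-4) = -12)
q(H, b) = -12 + 7*b (q(H, b) = 7*b - 12 = -12 + 7*b)
√(23582 + (87*q(1, 1) + 112)) = √(23582 + (87*(-12 + 7*1) + 112)) = √(23582 + (87*(-12 + 7) + 112)) = √(23582 + (87*(-5) + 112)) = √(23582 + (-435 + 112)) = √(23582 - 323) = √23259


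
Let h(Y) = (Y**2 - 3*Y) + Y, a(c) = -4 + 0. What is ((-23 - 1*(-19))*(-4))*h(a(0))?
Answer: 384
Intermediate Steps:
a(c) = -4
h(Y) = Y**2 - 2*Y
((-23 - 1*(-19))*(-4))*h(a(0)) = ((-23 - 1*(-19))*(-4))*(-4*(-2 - 4)) = ((-23 + 19)*(-4))*(-4*(-6)) = -4*(-4)*24 = 16*24 = 384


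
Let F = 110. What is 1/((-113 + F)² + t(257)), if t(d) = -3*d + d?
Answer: -1/505 ≈ -0.0019802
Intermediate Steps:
t(d) = -2*d
1/((-113 + F)² + t(257)) = 1/((-113 + 110)² - 2*257) = 1/((-3)² - 514) = 1/(9 - 514) = 1/(-505) = -1/505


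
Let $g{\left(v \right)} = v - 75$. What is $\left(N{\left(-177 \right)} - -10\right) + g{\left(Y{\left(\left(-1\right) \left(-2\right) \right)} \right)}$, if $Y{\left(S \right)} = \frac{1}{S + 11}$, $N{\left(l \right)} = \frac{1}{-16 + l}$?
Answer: $- \frac{162905}{2509} \approx -64.928$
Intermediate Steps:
$Y{\left(S \right)} = \frac{1}{11 + S}$
$g{\left(v \right)} = -75 + v$
$\left(N{\left(-177 \right)} - -10\right) + g{\left(Y{\left(\left(-1\right) \left(-2\right) \right)} \right)} = \left(\frac{1}{-16 - 177} - -10\right) - \left(75 - \frac{1}{11 - -2}\right) = \left(\frac{1}{-193} + \left(-57 + 67\right)\right) - \left(75 - \frac{1}{11 + 2}\right) = \left(- \frac{1}{193} + 10\right) - \left(75 - \frac{1}{13}\right) = \frac{1929}{193} + \left(-75 + \frac{1}{13}\right) = \frac{1929}{193} - \frac{974}{13} = - \frac{162905}{2509}$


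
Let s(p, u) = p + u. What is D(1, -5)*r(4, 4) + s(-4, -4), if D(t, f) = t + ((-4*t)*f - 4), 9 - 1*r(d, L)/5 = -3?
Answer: 1012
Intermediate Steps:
r(d, L) = 60 (r(d, L) = 45 - 5*(-3) = 45 + 15 = 60)
D(t, f) = -4 + t - 4*f*t (D(t, f) = t + (-4*f*t - 4) = t + (-4 - 4*f*t) = -4 + t - 4*f*t)
D(1, -5)*r(4, 4) + s(-4, -4) = (-4 + 1 - 4*(-5)*1)*60 + (-4 - 4) = (-4 + 1 + 20)*60 - 8 = 17*60 - 8 = 1020 - 8 = 1012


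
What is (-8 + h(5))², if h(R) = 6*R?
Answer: 484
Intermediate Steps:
(-8 + h(5))² = (-8 + 6*5)² = (-8 + 30)² = 22² = 484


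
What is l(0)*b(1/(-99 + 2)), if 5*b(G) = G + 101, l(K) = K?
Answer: 0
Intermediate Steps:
b(G) = 101/5 + G/5 (b(G) = (G + 101)/5 = (101 + G)/5 = 101/5 + G/5)
l(0)*b(1/(-99 + 2)) = 0*(101/5 + 1/(5*(-99 + 2))) = 0*(101/5 + (⅕)/(-97)) = 0*(101/5 + (⅕)*(-1/97)) = 0*(101/5 - 1/485) = 0*(9796/485) = 0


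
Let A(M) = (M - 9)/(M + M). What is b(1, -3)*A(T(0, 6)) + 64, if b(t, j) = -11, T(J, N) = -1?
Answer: 9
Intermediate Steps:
A(M) = (-9 + M)/(2*M) (A(M) = (-9 + M)/((2*M)) = (-9 + M)*(1/(2*M)) = (-9 + M)/(2*M))
b(1, -3)*A(T(0, 6)) + 64 = -11*(-9 - 1)/(2*(-1)) + 64 = -11*(-1)*(-10)/2 + 64 = -11*5 + 64 = -55 + 64 = 9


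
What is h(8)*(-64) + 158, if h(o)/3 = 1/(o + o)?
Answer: 146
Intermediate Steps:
h(o) = 3/(2*o) (h(o) = 3/(o + o) = 3/((2*o)) = 3*(1/(2*o)) = 3/(2*o))
h(8)*(-64) + 158 = ((3/2)/8)*(-64) + 158 = ((3/2)*(⅛))*(-64) + 158 = (3/16)*(-64) + 158 = -12 + 158 = 146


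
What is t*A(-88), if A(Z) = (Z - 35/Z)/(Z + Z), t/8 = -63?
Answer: -485667/1936 ≈ -250.86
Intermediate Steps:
t = -504 (t = 8*(-63) = -504)
A(Z) = (Z - 35/Z)/(2*Z) (A(Z) = (Z - 35/Z)/((2*Z)) = (Z - 35/Z)*(1/(2*Z)) = (Z - 35/Z)/(2*Z))
t*A(-88) = -252*(-35 + (-88)²)/(-88)² = -252*(-35 + 7744)/7744 = -252*7709/7744 = -504*7709/15488 = -485667/1936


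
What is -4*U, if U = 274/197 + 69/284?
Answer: -91409/13987 ≈ -6.5353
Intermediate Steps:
U = 91409/55948 (U = 274*(1/197) + 69*(1/284) = 274/197 + 69/284 = 91409/55948 ≈ 1.6338)
-4*U = -4*91409/55948 = -91409/13987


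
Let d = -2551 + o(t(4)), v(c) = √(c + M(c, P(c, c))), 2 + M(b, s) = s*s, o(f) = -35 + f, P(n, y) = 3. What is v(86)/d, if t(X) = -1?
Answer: -√93/2587 ≈ -0.0037277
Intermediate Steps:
M(b, s) = -2 + s² (M(b, s) = -2 + s*s = -2 + s²)
v(c) = √(7 + c) (v(c) = √(c + (-2 + 3²)) = √(c + (-2 + 9)) = √(c + 7) = √(7 + c))
d = -2587 (d = -2551 + (-35 - 1) = -2551 - 36 = -2587)
v(86)/d = √(7 + 86)/(-2587) = √93*(-1/2587) = -√93/2587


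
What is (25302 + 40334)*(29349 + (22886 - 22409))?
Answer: 1957659336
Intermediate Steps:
(25302 + 40334)*(29349 + (22886 - 22409)) = 65636*(29349 + 477) = 65636*29826 = 1957659336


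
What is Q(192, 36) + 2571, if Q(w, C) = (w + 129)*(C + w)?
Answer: 75759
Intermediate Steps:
Q(w, C) = (129 + w)*(C + w)
Q(192, 36) + 2571 = (192² + 129*36 + 129*192 + 36*192) + 2571 = (36864 + 4644 + 24768 + 6912) + 2571 = 73188 + 2571 = 75759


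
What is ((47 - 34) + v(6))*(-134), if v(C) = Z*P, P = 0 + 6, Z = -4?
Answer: 1474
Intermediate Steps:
P = 6
v(C) = -24 (v(C) = -4*6 = -24)
((47 - 34) + v(6))*(-134) = ((47 - 34) - 24)*(-134) = (13 - 24)*(-134) = -11*(-134) = 1474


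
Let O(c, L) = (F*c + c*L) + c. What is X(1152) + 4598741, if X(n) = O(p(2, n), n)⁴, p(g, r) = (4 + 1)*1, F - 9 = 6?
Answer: 1163191955958741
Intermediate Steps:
F = 15 (F = 9 + 6 = 15)
p(g, r) = 5 (p(g, r) = 5*1 = 5)
O(c, L) = 16*c + L*c (O(c, L) = (15*c + c*L) + c = (15*c + L*c) + c = 16*c + L*c)
X(n) = (80 + 5*n)⁴ (X(n) = (5*(16 + n))⁴ = (80 + 5*n)⁴)
X(1152) + 4598741 = 625*(16 + 1152)⁴ + 4598741 = 625*1168⁴ + 4598741 = 625*1861107122176 + 4598741 = 1163191951360000 + 4598741 = 1163191955958741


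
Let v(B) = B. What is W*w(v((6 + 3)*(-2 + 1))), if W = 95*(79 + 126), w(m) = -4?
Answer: -77900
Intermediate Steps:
W = 19475 (W = 95*205 = 19475)
W*w(v((6 + 3)*(-2 + 1))) = 19475*(-4) = -77900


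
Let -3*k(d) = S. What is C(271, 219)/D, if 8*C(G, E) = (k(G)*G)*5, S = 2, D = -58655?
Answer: 271/140772 ≈ 0.0019251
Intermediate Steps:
k(d) = -⅔ (k(d) = -⅓*2 = -⅔)
C(G, E) = -5*G/12 (C(G, E) = (-2*G/3*5)/8 = (-10*G/3)/8 = -5*G/12)
C(271, 219)/D = -5/12*271/(-58655) = -1355/12*(-1/58655) = 271/140772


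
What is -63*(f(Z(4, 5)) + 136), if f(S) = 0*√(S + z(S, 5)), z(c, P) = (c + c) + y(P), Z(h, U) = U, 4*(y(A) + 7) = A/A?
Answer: -8568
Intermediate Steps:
y(A) = -27/4 (y(A) = -7 + (A/A)/4 = -7 + (¼)*1 = -7 + ¼ = -27/4)
z(c, P) = -27/4 + 2*c (z(c, P) = (c + c) - 27/4 = 2*c - 27/4 = -27/4 + 2*c)
f(S) = 0 (f(S) = 0*√(S + (-27/4 + 2*S)) = 0*√(-27/4 + 3*S) = 0)
-63*(f(Z(4, 5)) + 136) = -63*(0 + 136) = -63*136 = -8568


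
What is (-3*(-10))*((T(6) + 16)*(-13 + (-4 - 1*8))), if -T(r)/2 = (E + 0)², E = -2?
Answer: -6000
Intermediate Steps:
T(r) = -8 (T(r) = -2*(-2 + 0)² = -2*(-2)² = -2*4 = -8)
(-3*(-10))*((T(6) + 16)*(-13 + (-4 - 1*8))) = (-3*(-10))*((-8 + 16)*(-13 + (-4 - 1*8))) = 30*(8*(-13 + (-4 - 8))) = 30*(8*(-13 - 12)) = 30*(8*(-25)) = 30*(-200) = -6000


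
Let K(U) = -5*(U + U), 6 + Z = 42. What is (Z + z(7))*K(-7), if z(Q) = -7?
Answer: 2030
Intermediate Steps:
Z = 36 (Z = -6 + 42 = 36)
K(U) = -10*U
(Z + z(7))*K(-7) = (36 - 7)*(-10*(-7)) = 29*70 = 2030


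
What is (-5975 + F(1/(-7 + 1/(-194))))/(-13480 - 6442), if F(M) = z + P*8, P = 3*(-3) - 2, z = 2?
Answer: 6061/19922 ≈ 0.30424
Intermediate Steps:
P = -11 (P = -9 - 2 = -11)
F(M) = -86 (F(M) = 2 - 11*8 = 2 - 88 = -86)
(-5975 + F(1/(-7 + 1/(-194))))/(-13480 - 6442) = (-5975 - 86)/(-13480 - 6442) = -6061/(-19922) = -6061*(-1/19922) = 6061/19922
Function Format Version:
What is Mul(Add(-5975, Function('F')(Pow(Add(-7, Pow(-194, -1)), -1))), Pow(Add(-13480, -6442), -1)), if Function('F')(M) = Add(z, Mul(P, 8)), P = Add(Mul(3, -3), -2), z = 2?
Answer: Rational(6061, 19922) ≈ 0.30424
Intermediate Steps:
P = -11 (P = Add(-9, -2) = -11)
Function('F')(M) = -86 (Function('F')(M) = Add(2, Mul(-11, 8)) = Add(2, -88) = -86)
Mul(Add(-5975, Function('F')(Pow(Add(-7, Pow(-194, -1)), -1))), Pow(Add(-13480, -6442), -1)) = Mul(Add(-5975, -86), Pow(Add(-13480, -6442), -1)) = Mul(-6061, Pow(-19922, -1)) = Mul(-6061, Rational(-1, 19922)) = Rational(6061, 19922)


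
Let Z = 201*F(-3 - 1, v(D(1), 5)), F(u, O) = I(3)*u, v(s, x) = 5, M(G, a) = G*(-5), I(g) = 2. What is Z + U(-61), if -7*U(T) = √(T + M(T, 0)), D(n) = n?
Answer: -1608 - 2*√61/7 ≈ -1610.2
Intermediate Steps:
M(G, a) = -5*G
F(u, O) = 2*u
U(T) = -2*√(-T)/7 (U(T) = -√(T - 5*T)/7 = -2*√(-T)/7)
Z = -1608 (Z = 201*(2*(-3 - 1)) = 201*(2*(-4)) = 201*(-8) = -1608)
Z + U(-61) = -1608 - 2*√61/7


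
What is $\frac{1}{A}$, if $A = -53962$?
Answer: $- \frac{1}{53962} \approx -1.8532 \cdot 10^{-5}$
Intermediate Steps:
$\frac{1}{A} = \frac{1}{-53962} = - \frac{1}{53962}$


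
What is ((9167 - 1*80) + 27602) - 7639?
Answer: 29050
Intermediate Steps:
((9167 - 1*80) + 27602) - 7639 = ((9167 - 80) + 27602) - 7639 = (9087 + 27602) - 7639 = 36689 - 7639 = 29050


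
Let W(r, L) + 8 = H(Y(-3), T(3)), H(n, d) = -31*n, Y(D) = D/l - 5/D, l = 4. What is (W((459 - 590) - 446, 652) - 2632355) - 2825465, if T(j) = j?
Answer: -65494277/12 ≈ -5.4579e+6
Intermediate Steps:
Y(D) = -5/D + D/4 (Y(D) = D/4 - 5/D = -5/D + D/4)
W(r, L) = -437/12 (W(r, L) = -8 - 31*(-5/(-3) + (¼)*(-3)) = -8 - 31*(-5*(-⅓) - ¾) = -8 - 31*(5/3 - ¾) = -8 - 31*11/12 = -8 - 341/12 = -437/12)
(W((459 - 590) - 446, 652) - 2632355) - 2825465 = (-437/12 - 2632355) - 2825465 = -31588697/12 - 2825465 = -65494277/12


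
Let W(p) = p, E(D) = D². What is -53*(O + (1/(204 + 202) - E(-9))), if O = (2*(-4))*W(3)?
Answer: 2259337/406 ≈ 5564.9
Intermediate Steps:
O = -24 (O = (2*(-4))*3 = -8*3 = -24)
-53*(O + (1/(204 + 202) - E(-9))) = -53*(-24 + (1/(204 + 202) - 1*(-9)²)) = -53*(-24 + (1/406 - 1*81)) = -53*(-24 + (1/406 - 81)) = -53*(-24 - 32885/406) = -53*(-42629/406) = 2259337/406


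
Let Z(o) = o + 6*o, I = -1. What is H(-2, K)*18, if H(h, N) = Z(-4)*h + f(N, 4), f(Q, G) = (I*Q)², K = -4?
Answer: 1296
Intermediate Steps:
f(Q, G) = Q² (f(Q, G) = (-Q)² = Q²)
Z(o) = 7*o
H(h, N) = N² - 28*h (H(h, N) = (7*(-4))*h + N² = -28*h + N² = N² - 28*h)
H(-2, K)*18 = ((-4)² - 28*(-2))*18 = (16 + 56)*18 = 72*18 = 1296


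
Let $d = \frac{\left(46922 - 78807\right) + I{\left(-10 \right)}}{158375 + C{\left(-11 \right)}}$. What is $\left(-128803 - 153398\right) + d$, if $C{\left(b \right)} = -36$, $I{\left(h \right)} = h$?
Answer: $- \frac{44683456034}{158339} \approx -2.822 \cdot 10^{5}$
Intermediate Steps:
$d = - \frac{31895}{158339}$ ($d = \frac{\left(46922 - 78807\right) - 10}{158375 - 36} = \frac{\left(46922 - 78807\right) - 10}{158339} = \left(-31885 - 10\right) \frac{1}{158339} = \left(-31895\right) \frac{1}{158339} = - \frac{31895}{158339} \approx -0.20143$)
$\left(-128803 - 153398\right) + d = \left(-128803 - 153398\right) - \frac{31895}{158339} = -282201 - \frac{31895}{158339} = - \frac{44683456034}{158339}$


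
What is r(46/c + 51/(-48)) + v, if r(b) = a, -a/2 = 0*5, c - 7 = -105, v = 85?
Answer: 85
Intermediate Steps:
c = -98 (c = 7 - 105 = -98)
a = 0 (a = -0*5 = -2*0 = 0)
r(b) = 0
r(46/c + 51/(-48)) + v = 0 + 85 = 85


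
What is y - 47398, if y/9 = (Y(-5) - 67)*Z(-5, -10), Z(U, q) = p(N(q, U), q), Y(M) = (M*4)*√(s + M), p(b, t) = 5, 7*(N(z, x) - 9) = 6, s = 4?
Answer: -50413 - 900*I ≈ -50413.0 - 900.0*I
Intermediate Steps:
N(z, x) = 69/7 (N(z, x) = 9 + (⅐)*6 = 9 + 6/7 = 69/7)
Y(M) = 4*M*√(4 + M) (Y(M) = (M*4)*√(4 + M) = (4*M)*√(4 + M) = 4*M*√(4 + M))
Z(U, q) = 5
y = -3015 - 900*I (y = 9*((4*(-5)*√(4 - 5) - 67)*5) = 9*((4*(-5)*√(-1) - 67)*5) = 9*((4*(-5)*I - 67)*5) = 9*((-20*I - 67)*5) = 9*((-67 - 20*I)*5) = 9*(-335 - 100*I) = -3015 - 900*I ≈ -3015.0 - 900.0*I)
y - 47398 = (-3015 - 900*I) - 47398 = -50413 - 900*I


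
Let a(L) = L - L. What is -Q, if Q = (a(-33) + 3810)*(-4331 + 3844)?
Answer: 1855470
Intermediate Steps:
a(L) = 0
Q = -1855470 (Q = (0 + 3810)*(-4331 + 3844) = 3810*(-487) = -1855470)
-Q = -1*(-1855470) = 1855470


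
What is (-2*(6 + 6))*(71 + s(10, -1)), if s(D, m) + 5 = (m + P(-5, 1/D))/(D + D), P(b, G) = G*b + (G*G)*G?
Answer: -3955503/2500 ≈ -1582.2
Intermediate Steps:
P(b, G) = G³ + G*b (P(b, G) = G*b + G²*G = G*b + G³ = G³ + G*b)
s(D, m) = -5 + (m + (-5 + D⁻²)/D)/(2*D) (s(D, m) = -5 + (m + (-5 + (1/D)²)/D)/(D + D) = -5 + (m + (-5 + D⁻²)/D)/((2*D)) = -5 + (m + (-5 + D⁻²)/D)*(1/(2*D)) = -5 + (m + (-5 + D⁻²)/D)/(2*D))
(-2*(6 + 6))*(71 + s(10, -1)) = (-2*(6 + 6))*(71 + (½)*(1 - 5*10² + 10³*(-1 - 10*10))/10⁴) = (-2*12)*(71 + (½)*(1/10000)*(1 - 5*100 + 1000*(-1 - 100))) = -24*(71 + (½)*(1/10000)*(1 - 500 + 1000*(-101))) = -24*(71 + (½)*(1/10000)*(1 - 500 - 101000)) = -24*(71 + (½)*(1/10000)*(-101499)) = -24*(71 - 101499/20000) = -24*1318501/20000 = -3955503/2500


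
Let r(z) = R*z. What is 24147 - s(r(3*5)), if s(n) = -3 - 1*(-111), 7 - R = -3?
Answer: 24039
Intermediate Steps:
R = 10 (R = 7 - 1*(-3) = 7 + 3 = 10)
r(z) = 10*z
s(n) = 108 (s(n) = -3 + 111 = 108)
24147 - s(r(3*5)) = 24147 - 1*108 = 24147 - 108 = 24039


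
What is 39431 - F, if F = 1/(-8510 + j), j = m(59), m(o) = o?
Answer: 333231382/8451 ≈ 39431.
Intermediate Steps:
j = 59
F = -1/8451 (F = 1/(-8510 + 59) = 1/(-8451) = -1/8451 ≈ -0.00011833)
39431 - F = 39431 - 1*(-1/8451) = 39431 + 1/8451 = 333231382/8451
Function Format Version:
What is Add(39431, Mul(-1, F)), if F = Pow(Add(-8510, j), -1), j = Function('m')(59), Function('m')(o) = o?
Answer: Rational(333231382, 8451) ≈ 39431.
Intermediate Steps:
j = 59
F = Rational(-1, 8451) (F = Pow(Add(-8510, 59), -1) = Pow(-8451, -1) = Rational(-1, 8451) ≈ -0.00011833)
Add(39431, Mul(-1, F)) = Add(39431, Mul(-1, Rational(-1, 8451))) = Add(39431, Rational(1, 8451)) = Rational(333231382, 8451)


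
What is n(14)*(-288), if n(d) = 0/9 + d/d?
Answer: -288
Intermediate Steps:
n(d) = 1 (n(d) = 0*(⅑) + 1 = 0 + 1 = 1)
n(14)*(-288) = 1*(-288) = -288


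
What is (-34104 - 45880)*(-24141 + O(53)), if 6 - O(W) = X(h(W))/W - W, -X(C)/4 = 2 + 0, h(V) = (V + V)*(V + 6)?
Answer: 102086618592/53 ≈ 1.9262e+9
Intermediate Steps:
h(V) = 2*V*(6 + V) (h(V) = (2*V)*(6 + V) = 2*V*(6 + V))
X(C) = -8 (X(C) = -4*(2 + 0) = -4*2 = -8)
O(W) = 6 + W + 8/W (O(W) = 6 - (-8/W - W) = 6 - (-W - 8/W) = 6 + (W + 8/W) = 6 + W + 8/W)
(-34104 - 45880)*(-24141 + O(53)) = (-34104 - 45880)*(-24141 + (6 + 53 + 8/53)) = -79984*(-24141 + (6 + 53 + 8*(1/53))) = -79984*(-24141 + (6 + 53 + 8/53)) = -79984*(-24141 + 3135/53) = -79984*(-1276338/53) = 102086618592/53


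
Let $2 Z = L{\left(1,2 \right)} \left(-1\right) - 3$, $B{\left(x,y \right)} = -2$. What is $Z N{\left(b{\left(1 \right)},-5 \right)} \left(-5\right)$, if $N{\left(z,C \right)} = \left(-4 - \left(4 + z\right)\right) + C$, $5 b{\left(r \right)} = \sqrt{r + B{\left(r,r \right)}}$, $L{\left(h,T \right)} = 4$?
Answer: $- \frac{455}{2} - \frac{7 i}{2} \approx -227.5 - 3.5 i$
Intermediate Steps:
$Z = - \frac{7}{2}$ ($Z = \frac{4 \left(-1\right) - 3}{2} = \frac{-4 - 3}{2} = \frac{1}{2} \left(-7\right) = - \frac{7}{2} \approx -3.5$)
$b{\left(r \right)} = \frac{\sqrt{-2 + r}}{5}$ ($b{\left(r \right)} = \frac{\sqrt{r - 2}}{5} = \frac{\sqrt{-2 + r}}{5}$)
$N{\left(z,C \right)} = -8 + C - z$ ($N{\left(z,C \right)} = \left(-8 - z\right) + C = -8 + C - z$)
$Z N{\left(b{\left(1 \right)},-5 \right)} \left(-5\right) = - \frac{7 \left(-8 - 5 - \frac{\sqrt{-2 + 1}}{5}\right)}{2} \left(-5\right) = - \frac{7 \left(-8 - 5 - \frac{\sqrt{-1}}{5}\right)}{2} \left(-5\right) = - \frac{7 \left(-8 - 5 - \frac{i}{5}\right)}{2} \left(-5\right) = - \frac{7 \left(-13 - \frac{i}{5}\right)}{2} \left(-5\right) = \left(\frac{91}{2} + \frac{7 i}{10}\right) \left(-5\right) = - \frac{455}{2} - \frac{7 i}{2}$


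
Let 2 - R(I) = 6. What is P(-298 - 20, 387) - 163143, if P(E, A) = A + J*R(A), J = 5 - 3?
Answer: -162764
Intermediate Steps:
R(I) = -4 (R(I) = 2 - 1*6 = 2 - 6 = -4)
J = 2
P(E, A) = -8 + A (P(E, A) = A + 2*(-4) = A - 8 = -8 + A)
P(-298 - 20, 387) - 163143 = (-8 + 387) - 163143 = 379 - 163143 = -162764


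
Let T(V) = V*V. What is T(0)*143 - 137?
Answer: -137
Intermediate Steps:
T(V) = V**2
T(0)*143 - 137 = 0**2*143 - 137 = 0*143 - 137 = 0 - 137 = -137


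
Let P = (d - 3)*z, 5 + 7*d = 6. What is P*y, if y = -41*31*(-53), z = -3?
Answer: 4041780/7 ≈ 5.7740e+5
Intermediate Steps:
d = ⅐ (d = -5/7 + (⅐)*6 = -5/7 + 6/7 = ⅐ ≈ 0.14286)
y = 67363 (y = -1271*(-53) = 67363)
P = 60/7 (P = (⅐ - 3)*(-3) = -20/7*(-3) = 60/7 ≈ 8.5714)
P*y = (60/7)*67363 = 4041780/7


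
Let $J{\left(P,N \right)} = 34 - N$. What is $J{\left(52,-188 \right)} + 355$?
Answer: $577$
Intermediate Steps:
$J{\left(52,-188 \right)} + 355 = \left(34 - -188\right) + 355 = \left(34 + 188\right) + 355 = 222 + 355 = 577$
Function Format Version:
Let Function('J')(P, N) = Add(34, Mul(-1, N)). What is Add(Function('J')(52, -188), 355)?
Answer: 577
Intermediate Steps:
Add(Function('J')(52, -188), 355) = Add(Add(34, Mul(-1, -188)), 355) = Add(Add(34, 188), 355) = Add(222, 355) = 577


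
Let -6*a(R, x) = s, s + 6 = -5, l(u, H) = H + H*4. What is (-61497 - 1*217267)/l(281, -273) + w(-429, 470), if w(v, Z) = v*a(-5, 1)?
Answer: -1589617/2730 ≈ -582.28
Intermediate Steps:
l(u, H) = 5*H (l(u, H) = H + 4*H = 5*H)
s = -11 (s = -6 - 5 = -11)
a(R, x) = 11/6 (a(R, x) = -⅙*(-11) = 11/6)
w(v, Z) = 11*v/6 (w(v, Z) = v*(11/6) = 11*v/6)
(-61497 - 1*217267)/l(281, -273) + w(-429, 470) = (-61497 - 1*217267)/((5*(-273))) + (11/6)*(-429) = (-61497 - 217267)/(-1365) - 1573/2 = -278764*(-1/1365) - 1573/2 = 278764/1365 - 1573/2 = -1589617/2730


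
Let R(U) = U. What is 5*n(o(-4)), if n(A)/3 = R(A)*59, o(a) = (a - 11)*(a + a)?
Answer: 106200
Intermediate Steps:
o(a) = 2*a*(-11 + a) (o(a) = (-11 + a)*(2*a) = 2*a*(-11 + a))
n(A) = 177*A (n(A) = 3*(A*59) = 3*(59*A) = 177*A)
5*n(o(-4)) = 5*(177*(2*(-4)*(-11 - 4))) = 5*(177*(2*(-4)*(-15))) = 5*(177*120) = 5*21240 = 106200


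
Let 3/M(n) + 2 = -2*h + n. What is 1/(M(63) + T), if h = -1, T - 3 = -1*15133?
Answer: -21/317729 ≈ -6.6094e-5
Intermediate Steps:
T = -15130 (T = 3 - 1*15133 = 3 - 15133 = -15130)
M(n) = 3/n (M(n) = 3/(-2 + (-2*(-1) + n)) = 3/(-2 + (2 + n)) = 3/n)
1/(M(63) + T) = 1/(3/63 - 15130) = 1/(3*(1/63) - 15130) = 1/(1/21 - 15130) = 1/(-317729/21) = -21/317729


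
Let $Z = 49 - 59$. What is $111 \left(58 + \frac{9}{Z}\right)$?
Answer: $\frac{63381}{10} \approx 6338.1$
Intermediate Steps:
$Z = -10$ ($Z = 49 - 59 = -10$)
$111 \left(58 + \frac{9}{Z}\right) = 111 \left(58 + \frac{9}{-10}\right) = 111 \left(58 + 9 \left(- \frac{1}{10}\right)\right) = 111 \left(58 - \frac{9}{10}\right) = 111 \cdot \frac{571}{10} = \frac{63381}{10}$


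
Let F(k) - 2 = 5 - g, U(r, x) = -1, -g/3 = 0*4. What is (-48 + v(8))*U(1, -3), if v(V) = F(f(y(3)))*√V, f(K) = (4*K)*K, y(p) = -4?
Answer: 48 - 14*√2 ≈ 28.201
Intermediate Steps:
g = 0 (g = -0*4 = -3*0 = 0)
f(K) = 4*K²
F(k) = 7 (F(k) = 2 + (5 - 1*0) = 2 + (5 + 0) = 2 + 5 = 7)
v(V) = 7*√V
(-48 + v(8))*U(1, -3) = (-48 + 7*√8)*(-1) = (-48 + 7*(2*√2))*(-1) = (-48 + 14*√2)*(-1) = 48 - 14*√2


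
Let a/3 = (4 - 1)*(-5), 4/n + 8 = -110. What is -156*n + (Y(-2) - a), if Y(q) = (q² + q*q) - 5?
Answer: 3144/59 ≈ 53.288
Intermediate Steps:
Y(q) = -5 + 2*q² (Y(q) = (q² + q²) - 5 = 2*q² - 5 = -5 + 2*q²)
n = -2/59 (n = 4/(-8 - 110) = 4/(-118) = 4*(-1/118) = -2/59 ≈ -0.033898)
a = -45 (a = 3*((4 - 1)*(-5)) = 3*(3*(-5)) = 3*(-15) = -45)
-156*n + (Y(-2) - a) = -156*(-2/59) + ((-5 + 2*(-2)²) - 1*(-45)) = 312/59 + ((-5 + 2*4) + 45) = 312/59 + ((-5 + 8) + 45) = 312/59 + (3 + 45) = 312/59 + 48 = 3144/59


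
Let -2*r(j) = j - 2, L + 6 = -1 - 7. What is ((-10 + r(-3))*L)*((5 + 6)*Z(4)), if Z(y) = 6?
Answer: 6930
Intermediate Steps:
L = -14 (L = -6 + (-1 - 7) = -6 - 8 = -14)
r(j) = 1 - j/2 (r(j) = -(j - 2)/2 = -(-2 + j)/2 = 1 - j/2)
((-10 + r(-3))*L)*((5 + 6)*Z(4)) = ((-10 + (1 - ½*(-3)))*(-14))*((5 + 6)*6) = ((-10 + (1 + 3/2))*(-14))*(11*6) = ((-10 + 5/2)*(-14))*66 = -15/2*(-14)*66 = 105*66 = 6930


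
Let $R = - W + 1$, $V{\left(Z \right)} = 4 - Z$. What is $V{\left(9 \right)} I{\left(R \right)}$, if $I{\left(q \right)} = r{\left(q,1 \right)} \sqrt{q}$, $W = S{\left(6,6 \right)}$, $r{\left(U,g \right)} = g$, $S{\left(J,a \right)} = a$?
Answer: $- 5 i \sqrt{5} \approx - 11.18 i$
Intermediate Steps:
$W = 6$
$R = -5$ ($R = \left(-1\right) 6 + 1 = -6 + 1 = -5$)
$I{\left(q \right)} = \sqrt{q}$ ($I{\left(q \right)} = 1 \sqrt{q} = \sqrt{q}$)
$V{\left(9 \right)} I{\left(R \right)} = \left(4 - 9\right) \sqrt{-5} = \left(4 - 9\right) i \sqrt{5} = - 5 i \sqrt{5}$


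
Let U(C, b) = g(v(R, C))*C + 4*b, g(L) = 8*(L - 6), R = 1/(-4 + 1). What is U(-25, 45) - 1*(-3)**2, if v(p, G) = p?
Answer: 4313/3 ≈ 1437.7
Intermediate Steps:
R = -1/3 (R = 1/(-3) = -1/3 ≈ -0.33333)
g(L) = -48 + 8*L (g(L) = 8*(-6 + L) = -48 + 8*L)
U(C, b) = 4*b - 152*C/3 (U(C, b) = (-48 + 8*(-1/3))*C + 4*b = (-48 - 8/3)*C + 4*b = -152*C/3 + 4*b = 4*b - 152*C/3)
U(-25, 45) - 1*(-3)**2 = (4*45 - 152/3*(-25)) - 1*(-3)**2 = (180 + 3800/3) - 1*9 = 4340/3 - 9 = 4313/3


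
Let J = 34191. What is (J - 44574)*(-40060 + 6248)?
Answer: 351069996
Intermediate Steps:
(J - 44574)*(-40060 + 6248) = (34191 - 44574)*(-40060 + 6248) = -10383*(-33812) = 351069996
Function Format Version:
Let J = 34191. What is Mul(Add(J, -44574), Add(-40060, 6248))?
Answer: 351069996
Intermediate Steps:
Mul(Add(J, -44574), Add(-40060, 6248)) = Mul(Add(34191, -44574), Add(-40060, 6248)) = Mul(-10383, -33812) = 351069996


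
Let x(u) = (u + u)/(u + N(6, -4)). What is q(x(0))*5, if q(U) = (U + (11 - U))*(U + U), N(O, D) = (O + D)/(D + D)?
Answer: 0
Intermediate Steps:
N(O, D) = (D + O)/(2*D) (N(O, D) = (D + O)/((2*D)) = (D + O)*(1/(2*D)) = (D + O)/(2*D))
x(u) = 2*u/(-1/4 + u) (x(u) = (u + u)/(u + (1/2)*(-4 + 6)/(-4)) = (2*u)/(u + (1/2)*(-1/4)*2) = (2*u)/(u - 1/4) = (2*u)/(-1/4 + u) = 2*u/(-1/4 + u))
q(U) = 22*U (q(U) = 11*(2*U) = 22*U)
q(x(0))*5 = (22*(8*0/(-1 + 4*0)))*5 = (22*(8*0/(-1 + 0)))*5 = (22*(8*0/(-1)))*5 = (22*(8*0*(-1)))*5 = (22*0)*5 = 0*5 = 0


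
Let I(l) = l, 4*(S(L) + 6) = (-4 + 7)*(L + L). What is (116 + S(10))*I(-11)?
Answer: -1375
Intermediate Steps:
S(L) = -6 + 3*L/2 (S(L) = -6 + ((-4 + 7)*(L + L))/4 = -6 + (3*(2*L))/4 = -6 + (6*L)/4 = -6 + 3*L/2)
(116 + S(10))*I(-11) = (116 + (-6 + (3/2)*10))*(-11) = (116 + (-6 + 15))*(-11) = (116 + 9)*(-11) = 125*(-11) = -1375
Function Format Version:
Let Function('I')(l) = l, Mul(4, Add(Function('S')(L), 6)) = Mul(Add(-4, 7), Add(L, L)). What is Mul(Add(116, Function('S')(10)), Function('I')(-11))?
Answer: -1375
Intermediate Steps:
Function('S')(L) = Add(-6, Mul(Rational(3, 2), L)) (Function('S')(L) = Add(-6, Mul(Rational(1, 4), Mul(Add(-4, 7), Add(L, L)))) = Add(-6, Mul(Rational(1, 4), Mul(3, Mul(2, L)))) = Add(-6, Mul(Rational(1, 4), Mul(6, L))) = Add(-6, Mul(Rational(3, 2), L)))
Mul(Add(116, Function('S')(10)), Function('I')(-11)) = Mul(Add(116, Add(-6, Mul(Rational(3, 2), 10))), -11) = Mul(Add(116, Add(-6, 15)), -11) = Mul(Add(116, 9), -11) = Mul(125, -11) = -1375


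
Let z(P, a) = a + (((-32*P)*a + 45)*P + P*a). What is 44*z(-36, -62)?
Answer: 113159816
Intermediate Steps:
z(P, a) = a + P*a + P*(45 - 32*P*a) (z(P, a) = a + ((-32*P*a + 45)*P + P*a) = a + ((45 - 32*P*a)*P + P*a) = a + (P*(45 - 32*P*a) + P*a) = a + (P*a + P*(45 - 32*P*a)) = a + P*a + P*(45 - 32*P*a))
44*z(-36, -62) = 44*(-62 + 45*(-36) - 36*(-62) - 32*(-62)*(-36)²) = 44*(-62 - 1620 + 2232 - 32*(-62)*1296) = 44*(-62 - 1620 + 2232 + 2571264) = 44*2571814 = 113159816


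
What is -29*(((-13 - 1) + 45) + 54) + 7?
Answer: -2458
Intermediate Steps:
-29*(((-13 - 1) + 45) + 54) + 7 = -29*((-14 + 45) + 54) + 7 = -29*(31 + 54) + 7 = -29*85 + 7 = -2465 + 7 = -2458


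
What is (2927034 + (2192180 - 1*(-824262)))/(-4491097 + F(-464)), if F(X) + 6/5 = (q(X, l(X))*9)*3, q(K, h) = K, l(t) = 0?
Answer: -29717380/22518131 ≈ -1.3197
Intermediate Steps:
F(X) = -6/5 + 27*X (F(X) = -6/5 + (X*9)*3 = -6/5 + (9*X)*3 = -6/5 + 27*X)
(2927034 + (2192180 - 1*(-824262)))/(-4491097 + F(-464)) = (2927034 + (2192180 - 1*(-824262)))/(-4491097 + (-6/5 + 27*(-464))) = (2927034 + (2192180 + 824262))/(-4491097 + (-6/5 - 12528)) = (2927034 + 3016442)/(-4491097 - 62646/5) = 5943476/(-22518131/5) = 5943476*(-5/22518131) = -29717380/22518131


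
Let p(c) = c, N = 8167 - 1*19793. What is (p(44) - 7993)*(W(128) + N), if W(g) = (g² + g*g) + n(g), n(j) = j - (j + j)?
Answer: -167040286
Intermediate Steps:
N = -11626 (N = 8167 - 19793 = -11626)
n(j) = -j (n(j) = j - 2*j = -j)
W(g) = -g + 2*g² (W(g) = (g² + g*g) - g = (g² + g²) - g = 2*g² - g = -g + 2*g²)
(p(44) - 7993)*(W(128) + N) = (44 - 7993)*(128*(-1 + 2*128) - 11626) = -7949*(128*(-1 + 256) - 11626) = -7949*(128*255 - 11626) = -7949*(32640 - 11626) = -7949*21014 = -167040286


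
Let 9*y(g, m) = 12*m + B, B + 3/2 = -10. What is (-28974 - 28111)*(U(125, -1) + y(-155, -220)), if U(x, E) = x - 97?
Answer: 273950915/18 ≈ 1.5219e+7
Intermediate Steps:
B = -23/2 (B = -3/2 - 10 = -23/2 ≈ -11.500)
U(x, E) = -97 + x
y(g, m) = -23/18 + 4*m/3 (y(g, m) = (12*m - 23/2)/9 = (-23/2 + 12*m)/9 = -23/18 + 4*m/3)
(-28974 - 28111)*(U(125, -1) + y(-155, -220)) = (-28974 - 28111)*((-97 + 125) + (-23/18 + (4/3)*(-220))) = -57085*(28 + (-23/18 - 880/3)) = -57085*(28 - 5303/18) = -57085*(-4799/18) = 273950915/18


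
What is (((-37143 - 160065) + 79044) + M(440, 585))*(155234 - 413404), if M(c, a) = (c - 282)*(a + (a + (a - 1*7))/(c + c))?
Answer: 26359351801/4 ≈ 6.5898e+9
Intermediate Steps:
M(c, a) = (-282 + c)*(a + (-7 + 2*a)/(2*c)) (M(c, a) = (-282 + c)*(a + (a + (a - 7))/((2*c))) = (-282 + c)*(a + (a + (-7 + a))*(1/(2*c))) = (-282 + c)*(a + (-7 + 2*a)*(1/(2*c))) = (-282 + c)*(a + (-7 + 2*a)/(2*c)))
(((-37143 - 160065) + 79044) + M(440, 585))*(155234 - 413404) = (((-37143 - 160065) + 79044) + (-7/2 - 281*585 + 987/440 + 585*440 - 282*585/440))*(155234 - 413404) = ((-197208 + 79044) + (-7/2 - 164385 + 987*(1/440) + 257400 - 282*585*1/440))*(-258170) = (-118164 + (-7/2 - 164385 + 987/440 + 257400 - 16497/44))*(-258170) = (-118164 + 40761077/440)*(-258170) = -11231083/440*(-258170) = 26359351801/4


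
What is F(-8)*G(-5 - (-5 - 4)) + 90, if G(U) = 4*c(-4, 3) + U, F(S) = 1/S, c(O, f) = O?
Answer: 183/2 ≈ 91.500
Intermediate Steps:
G(U) = -16 + U (G(U) = 4*(-4) + U = -16 + U)
F(-8)*G(-5 - (-5 - 4)) + 90 = (-16 + (-5 - (-5 - 4)))/(-8) + 90 = -(-16 + (-5 - 1*(-9)))/8 + 90 = -(-16 + (-5 + 9))/8 + 90 = -(-16 + 4)/8 + 90 = -⅛*(-12) + 90 = 3/2 + 90 = 183/2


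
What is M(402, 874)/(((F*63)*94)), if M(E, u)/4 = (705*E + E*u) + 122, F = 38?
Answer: 634880/56259 ≈ 11.285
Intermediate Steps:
M(E, u) = 488 + 2820*E + 4*E*u (M(E, u) = 4*((705*E + E*u) + 122) = 4*(122 + 705*E + E*u) = 488 + 2820*E + 4*E*u)
M(402, 874)/(((F*63)*94)) = (488 + 2820*402 + 4*402*874)/(((38*63)*94)) = (488 + 1133640 + 1405392)/((2394*94)) = 2539520/225036 = 2539520*(1/225036) = 634880/56259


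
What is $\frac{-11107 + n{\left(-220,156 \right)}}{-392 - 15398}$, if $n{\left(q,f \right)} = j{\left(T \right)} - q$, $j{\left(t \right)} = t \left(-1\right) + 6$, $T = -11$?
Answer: $\frac{1087}{1579} \approx 0.68841$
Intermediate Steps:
$j{\left(t \right)} = 6 - t$ ($j{\left(t \right)} = - t + 6 = 6 - t$)
$n{\left(q,f \right)} = 17 - q$ ($n{\left(q,f \right)} = \left(6 - -11\right) - q = \left(6 + 11\right) - q = 17 - q$)
$\frac{-11107 + n{\left(-220,156 \right)}}{-392 - 15398} = \frac{-11107 + \left(17 - -220\right)}{-392 - 15398} = \frac{-11107 + \left(17 + 220\right)}{-15790} = \left(-11107 + 237\right) \left(- \frac{1}{15790}\right) = \left(-10870\right) \left(- \frac{1}{15790}\right) = \frac{1087}{1579}$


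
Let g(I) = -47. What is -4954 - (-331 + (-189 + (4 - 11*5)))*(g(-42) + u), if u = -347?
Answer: -229928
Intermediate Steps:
-4954 - (-331 + (-189 + (4 - 11*5)))*(g(-42) + u) = -4954 - (-331 + (-189 + (4 - 11*5)))*(-47 - 347) = -4954 - (-331 + (-189 + (4 - 55)))*(-394) = -4954 - (-331 + (-189 - 51))*(-394) = -4954 - (-331 - 240)*(-394) = -4954 - (-571)*(-394) = -4954 - 1*224974 = -4954 - 224974 = -229928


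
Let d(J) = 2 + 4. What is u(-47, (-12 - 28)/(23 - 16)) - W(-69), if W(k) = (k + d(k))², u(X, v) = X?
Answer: -4016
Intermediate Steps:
d(J) = 6
W(k) = (6 + k)² (W(k) = (k + 6)² = (6 + k)²)
u(-47, (-12 - 28)/(23 - 16)) - W(-69) = -47 - (6 - 69)² = -47 - 1*(-63)² = -47 - 1*3969 = -47 - 3969 = -4016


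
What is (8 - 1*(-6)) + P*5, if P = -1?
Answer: 9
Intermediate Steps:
(8 - 1*(-6)) + P*5 = (8 - 1*(-6)) - 1*5 = (8 + 6) - 5 = 14 - 5 = 9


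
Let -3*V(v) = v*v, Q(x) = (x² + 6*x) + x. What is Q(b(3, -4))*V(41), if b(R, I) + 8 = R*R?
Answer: -13448/3 ≈ -4482.7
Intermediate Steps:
b(R, I) = -8 + R² (b(R, I) = -8 + R*R = -8 + R²)
Q(x) = x² + 7*x
V(v) = -v²/3 (V(v) = -v*v/3 = -v²/3)
Q(b(3, -4))*V(41) = ((-8 + 3²)*(7 + (-8 + 3²)))*(-⅓*41²) = ((-8 + 9)*(7 + (-8 + 9)))*(-⅓*1681) = (1*(7 + 1))*(-1681/3) = (1*8)*(-1681/3) = 8*(-1681/3) = -13448/3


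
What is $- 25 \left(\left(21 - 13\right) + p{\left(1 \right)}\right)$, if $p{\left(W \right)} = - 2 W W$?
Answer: $-150$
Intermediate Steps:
$p{\left(W \right)} = - 2 W^{2}$
$- 25 \left(\left(21 - 13\right) + p{\left(1 \right)}\right) = - 25 \left(\left(21 - 13\right) - 2 \cdot 1^{2}\right) = - 25 \left(\left(21 - 13\right) - 2\right) = - 25 \left(8 - 2\right) = \left(-25\right) 6 = -150$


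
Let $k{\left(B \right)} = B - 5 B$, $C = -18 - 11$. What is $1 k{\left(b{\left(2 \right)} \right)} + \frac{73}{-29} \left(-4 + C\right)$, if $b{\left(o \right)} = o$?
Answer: $\frac{2177}{29} \approx 75.069$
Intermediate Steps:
$C = -29$
$k{\left(B \right)} = - 4 B$
$1 k{\left(b{\left(2 \right)} \right)} + \frac{73}{-29} \left(-4 + C\right) = 1 \left(\left(-4\right) 2\right) + \frac{73}{-29} \left(-4 - 29\right) = 1 \left(-8\right) + 73 \left(- \frac{1}{29}\right) \left(-33\right) = -8 - - \frac{2409}{29} = -8 + \frac{2409}{29} = \frac{2177}{29}$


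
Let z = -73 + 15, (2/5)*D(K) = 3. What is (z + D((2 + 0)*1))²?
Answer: 10201/4 ≈ 2550.3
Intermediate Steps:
D(K) = 15/2 (D(K) = (5/2)*3 = 15/2)
z = -58
(z + D((2 + 0)*1))² = (-58 + 15/2)² = (-101/2)² = 10201/4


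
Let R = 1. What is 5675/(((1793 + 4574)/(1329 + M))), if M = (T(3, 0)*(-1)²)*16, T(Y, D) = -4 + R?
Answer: 7269675/6367 ≈ 1141.8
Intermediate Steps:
T(Y, D) = -3 (T(Y, D) = -4 + 1 = -3)
M = -48 (M = -3*(-1)²*16 = -3*1*16 = -3*16 = -48)
5675/(((1793 + 4574)/(1329 + M))) = 5675/(((1793 + 4574)/(1329 - 48))) = 5675/((6367/1281)) = 5675/((6367*(1/1281))) = 5675/(6367/1281) = 5675*(1281/6367) = 7269675/6367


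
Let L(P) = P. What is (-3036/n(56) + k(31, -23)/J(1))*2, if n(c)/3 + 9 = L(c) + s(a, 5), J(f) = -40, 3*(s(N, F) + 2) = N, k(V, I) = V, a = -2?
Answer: -125563/2660 ≈ -47.204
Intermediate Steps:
s(N, F) = -2 + N/3
n(c) = -35 + 3*c (n(c) = -27 + 3*(c + (-2 + (⅓)*(-2))) = -27 + 3*(c + (-2 - ⅔)) = -27 + 3*(c - 8/3) = -27 + 3*(-8/3 + c) = -27 + (-8 + 3*c) = -35 + 3*c)
(-3036/n(56) + k(31, -23)/J(1))*2 = (-3036/(-35 + 3*56) + 31/(-40))*2 = (-3036/(-35 + 168) + 31*(-1/40))*2 = (-3036/133 - 31/40)*2 = -125563/5320*2 = -125563/2660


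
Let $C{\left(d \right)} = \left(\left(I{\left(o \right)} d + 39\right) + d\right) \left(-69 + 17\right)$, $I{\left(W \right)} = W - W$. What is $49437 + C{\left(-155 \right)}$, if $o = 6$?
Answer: $55469$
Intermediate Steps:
$I{\left(W \right)} = 0$
$C{\left(d \right)} = -2028 - 52 d$ ($C{\left(d \right)} = \left(\left(0 d + 39\right) + d\right) \left(-69 + 17\right) = \left(\left(0 + 39\right) + d\right) \left(-52\right) = \left(39 + d\right) \left(-52\right) = -2028 - 52 d$)
$49437 + C{\left(-155 \right)} = 49437 - -6032 = 49437 + \left(-2028 + 8060\right) = 49437 + 6032 = 55469$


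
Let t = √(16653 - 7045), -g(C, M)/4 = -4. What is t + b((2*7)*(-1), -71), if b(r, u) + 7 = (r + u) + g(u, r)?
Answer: -76 + 2*√2402 ≈ 22.020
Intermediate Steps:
g(C, M) = 16 (g(C, M) = -4*(-4) = 16)
t = 2*√2402 (t = √9608 = 2*√2402 ≈ 98.020)
b(r, u) = 9 + r + u (b(r, u) = -7 + ((r + u) + 16) = -7 + (16 + r + u) = 9 + r + u)
t + b((2*7)*(-1), -71) = 2*√2402 + (9 + (2*7)*(-1) - 71) = 2*√2402 + (9 + 14*(-1) - 71) = 2*√2402 + (9 - 14 - 71) = 2*√2402 - 76 = -76 + 2*√2402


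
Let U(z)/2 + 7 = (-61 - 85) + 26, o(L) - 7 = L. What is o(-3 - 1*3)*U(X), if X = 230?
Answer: -254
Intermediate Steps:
o(L) = 7 + L
U(z) = -254 (U(z) = -14 + 2*((-61 - 85) + 26) = -14 + 2*(-146 + 26) = -14 + 2*(-120) = -14 - 240 = -254)
o(-3 - 1*3)*U(X) = (7 + (-3 - 1*3))*(-254) = (7 + (-3 - 3))*(-254) = (7 - 6)*(-254) = 1*(-254) = -254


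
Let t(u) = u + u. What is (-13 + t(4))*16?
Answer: -80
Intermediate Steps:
t(u) = 2*u
(-13 + t(4))*16 = (-13 + 2*4)*16 = (-13 + 8)*16 = -5*16 = -80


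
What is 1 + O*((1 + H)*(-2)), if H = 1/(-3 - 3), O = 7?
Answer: -32/3 ≈ -10.667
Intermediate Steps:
H = -⅙ (H = 1/(-6) = -⅙ ≈ -0.16667)
1 + O*((1 + H)*(-2)) = 1 + 7*((1 - ⅙)*(-2)) = 1 + 7*((⅚)*(-2)) = 1 + 7*(-5/3) = 1 - 35/3 = -32/3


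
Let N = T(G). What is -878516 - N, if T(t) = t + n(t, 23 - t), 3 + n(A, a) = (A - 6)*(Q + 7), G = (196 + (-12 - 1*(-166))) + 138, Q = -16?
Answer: -874663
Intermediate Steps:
G = 488 (G = (196 + (-12 + 166)) + 138 = (196 + 154) + 138 = 350 + 138 = 488)
n(A, a) = 51 - 9*A (n(A, a) = -3 + (A - 6)*(-16 + 7) = -3 + (-6 + A)*(-9) = -3 + (54 - 9*A) = 51 - 9*A)
T(t) = 51 - 8*t (T(t) = t + (51 - 9*t) = 51 - 8*t)
N = -3853 (N = 51 - 8*488 = 51 - 3904 = -3853)
-878516 - N = -878516 - 1*(-3853) = -878516 + 3853 = -874663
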